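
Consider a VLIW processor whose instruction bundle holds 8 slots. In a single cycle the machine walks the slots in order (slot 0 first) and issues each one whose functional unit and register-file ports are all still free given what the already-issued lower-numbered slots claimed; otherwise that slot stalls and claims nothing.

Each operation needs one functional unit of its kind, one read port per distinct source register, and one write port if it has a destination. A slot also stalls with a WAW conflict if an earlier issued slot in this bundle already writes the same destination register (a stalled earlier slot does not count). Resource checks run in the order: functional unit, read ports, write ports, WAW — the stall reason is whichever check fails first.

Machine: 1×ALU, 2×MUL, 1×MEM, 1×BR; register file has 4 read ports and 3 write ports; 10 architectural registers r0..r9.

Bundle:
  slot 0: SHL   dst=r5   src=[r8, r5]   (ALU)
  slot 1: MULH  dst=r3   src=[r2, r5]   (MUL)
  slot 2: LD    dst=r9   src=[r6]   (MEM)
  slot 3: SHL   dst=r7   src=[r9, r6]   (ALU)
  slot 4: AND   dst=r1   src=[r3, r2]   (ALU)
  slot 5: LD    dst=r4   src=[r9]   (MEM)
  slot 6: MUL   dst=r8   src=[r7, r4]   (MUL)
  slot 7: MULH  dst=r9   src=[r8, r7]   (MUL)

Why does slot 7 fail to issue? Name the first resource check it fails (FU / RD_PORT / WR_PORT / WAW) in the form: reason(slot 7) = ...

  0. ALU→r5 ⇒ go  {0A/2Mu/1Ld/1B | 2r 2w}
  1. MUL→r3 ⇒ go  {0A/1Mu/1Ld/1B | 0r 1w}
  2. MEM→r9 ⇒ no(RD_PORT)  {0A/1Mu/1Ld/1B | 0r 1w}
  3. ALU→r7 ⇒ no(FU)  {0A/1Mu/1Ld/1B | 0r 1w}
  4. ALU→r1 ⇒ no(FU)  {0A/1Mu/1Ld/1B | 0r 1w}
  5. MEM→r4 ⇒ no(RD_PORT)  {0A/1Mu/1Ld/1B | 0r 1w}
  6. MUL→r8 ⇒ no(RD_PORT)  {0A/1Mu/1Ld/1B | 0r 1w}
  7. MUL→r9 ⇒ no(RD_PORT)  {0A/1Mu/1Ld/1B | 0r 1w}

reason(slot 7) = RD_PORT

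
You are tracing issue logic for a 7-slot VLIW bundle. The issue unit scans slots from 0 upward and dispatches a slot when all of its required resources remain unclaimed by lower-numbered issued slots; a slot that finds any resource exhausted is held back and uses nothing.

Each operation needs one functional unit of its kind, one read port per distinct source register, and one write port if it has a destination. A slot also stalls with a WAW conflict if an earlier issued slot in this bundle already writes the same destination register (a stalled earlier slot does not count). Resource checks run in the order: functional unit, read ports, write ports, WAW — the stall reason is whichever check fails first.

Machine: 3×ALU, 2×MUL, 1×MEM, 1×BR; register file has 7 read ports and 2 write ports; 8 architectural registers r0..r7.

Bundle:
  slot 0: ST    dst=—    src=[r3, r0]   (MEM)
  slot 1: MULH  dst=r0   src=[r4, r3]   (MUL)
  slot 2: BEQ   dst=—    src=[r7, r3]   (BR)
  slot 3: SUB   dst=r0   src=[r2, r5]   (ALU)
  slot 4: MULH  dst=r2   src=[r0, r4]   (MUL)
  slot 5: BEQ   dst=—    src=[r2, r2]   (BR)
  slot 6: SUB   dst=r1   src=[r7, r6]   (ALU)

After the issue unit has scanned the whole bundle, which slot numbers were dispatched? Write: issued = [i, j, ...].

#0 MEM src=r3,r0 dispatched  <A:3 Mu:2 Ld:0 B:1 rd:5 wr:2>
#1 MUL src=r4,r3 dispatched  <A:3 Mu:1 Ld:0 B:1 rd:3 wr:1>
#2 BR src=r7,r3 dispatched  <A:3 Mu:1 Ld:0 B:0 rd:1 wr:1>
#3 ALU src=r2,r5 held:RD_PORT  <A:3 Mu:1 Ld:0 B:0 rd:1 wr:1>
#4 MUL src=r0,r4 held:RD_PORT  <A:3 Mu:1 Ld:0 B:0 rd:1 wr:1>
#5 BR src=r2,r2 held:FU  <A:3 Mu:1 Ld:0 B:0 rd:1 wr:1>
#6 ALU src=r7,r6 held:RD_PORT  <A:3 Mu:1 Ld:0 B:0 rd:1 wr:1>

issued = [0, 1, 2]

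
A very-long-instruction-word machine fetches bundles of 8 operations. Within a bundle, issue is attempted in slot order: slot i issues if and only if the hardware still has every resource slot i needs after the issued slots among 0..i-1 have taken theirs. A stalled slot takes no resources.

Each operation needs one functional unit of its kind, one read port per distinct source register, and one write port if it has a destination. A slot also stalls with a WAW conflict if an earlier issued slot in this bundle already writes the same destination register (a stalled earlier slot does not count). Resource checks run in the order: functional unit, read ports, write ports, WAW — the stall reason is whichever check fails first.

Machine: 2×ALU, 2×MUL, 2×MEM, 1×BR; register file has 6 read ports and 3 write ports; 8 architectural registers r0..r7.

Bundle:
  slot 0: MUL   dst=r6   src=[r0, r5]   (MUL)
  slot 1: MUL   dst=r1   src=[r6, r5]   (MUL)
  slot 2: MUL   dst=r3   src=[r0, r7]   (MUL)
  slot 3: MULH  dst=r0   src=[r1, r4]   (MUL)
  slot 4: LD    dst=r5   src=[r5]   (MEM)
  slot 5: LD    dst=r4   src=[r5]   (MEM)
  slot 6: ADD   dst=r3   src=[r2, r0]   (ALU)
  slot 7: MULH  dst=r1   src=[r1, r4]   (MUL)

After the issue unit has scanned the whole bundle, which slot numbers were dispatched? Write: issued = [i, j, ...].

(0) want 1×MUL +2rd +1wr — yes → AL2|MU1|ME2|BR1|rd4|wr2
(1) want 1×MUL +2rd +1wr — yes → AL2|MU0|ME2|BR1|rd2|wr1
(2) want 1×MUL +2rd +1wr — FU → AL2|MU0|ME2|BR1|rd2|wr1
(3) want 1×MUL +2rd +1wr — FU → AL2|MU0|ME2|BR1|rd2|wr1
(4) want 1×MEM +1rd +1wr — yes → AL2|MU0|ME1|BR1|rd1|wr0
(5) want 1×MEM +1rd +1wr — WR_PORT → AL2|MU0|ME1|BR1|rd1|wr0
(6) want 1×ALU +2rd +1wr — RD_PORT → AL2|MU0|ME1|BR1|rd1|wr0
(7) want 1×MUL +2rd +1wr — FU → AL2|MU0|ME1|BR1|rd1|wr0

issued = [0, 1, 4]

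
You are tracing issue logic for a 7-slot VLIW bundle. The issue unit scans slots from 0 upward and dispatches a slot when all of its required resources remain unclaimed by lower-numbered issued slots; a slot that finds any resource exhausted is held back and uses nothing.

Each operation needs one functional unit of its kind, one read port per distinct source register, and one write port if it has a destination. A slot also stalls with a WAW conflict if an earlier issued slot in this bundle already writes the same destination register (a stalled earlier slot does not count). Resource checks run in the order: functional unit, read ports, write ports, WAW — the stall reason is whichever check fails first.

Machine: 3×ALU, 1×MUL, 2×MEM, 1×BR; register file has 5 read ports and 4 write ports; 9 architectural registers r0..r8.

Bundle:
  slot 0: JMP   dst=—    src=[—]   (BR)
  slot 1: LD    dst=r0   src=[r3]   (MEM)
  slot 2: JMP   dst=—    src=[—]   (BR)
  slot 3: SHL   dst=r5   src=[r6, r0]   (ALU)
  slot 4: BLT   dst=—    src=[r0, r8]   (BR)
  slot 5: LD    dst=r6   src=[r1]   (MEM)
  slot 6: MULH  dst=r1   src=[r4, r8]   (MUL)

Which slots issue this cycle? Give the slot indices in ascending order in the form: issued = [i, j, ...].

issued = [0, 1, 3, 5]

slot 0 (BR): ISSUE — free A3,Mu1,Ld2,B0 rp5 wp4
slot 1 (MEM): ISSUE — free A3,Mu1,Ld1,B0 rp4 wp3
slot 2 (BR): stall FU — free A3,Mu1,Ld1,B0 rp4 wp3
slot 3 (ALU): ISSUE — free A2,Mu1,Ld1,B0 rp2 wp2
slot 4 (BR): stall FU — free A2,Mu1,Ld1,B0 rp2 wp2
slot 5 (MEM): ISSUE — free A2,Mu1,Ld0,B0 rp1 wp1
slot 6 (MUL): stall RD_PORT — free A2,Mu1,Ld0,B0 rp1 wp1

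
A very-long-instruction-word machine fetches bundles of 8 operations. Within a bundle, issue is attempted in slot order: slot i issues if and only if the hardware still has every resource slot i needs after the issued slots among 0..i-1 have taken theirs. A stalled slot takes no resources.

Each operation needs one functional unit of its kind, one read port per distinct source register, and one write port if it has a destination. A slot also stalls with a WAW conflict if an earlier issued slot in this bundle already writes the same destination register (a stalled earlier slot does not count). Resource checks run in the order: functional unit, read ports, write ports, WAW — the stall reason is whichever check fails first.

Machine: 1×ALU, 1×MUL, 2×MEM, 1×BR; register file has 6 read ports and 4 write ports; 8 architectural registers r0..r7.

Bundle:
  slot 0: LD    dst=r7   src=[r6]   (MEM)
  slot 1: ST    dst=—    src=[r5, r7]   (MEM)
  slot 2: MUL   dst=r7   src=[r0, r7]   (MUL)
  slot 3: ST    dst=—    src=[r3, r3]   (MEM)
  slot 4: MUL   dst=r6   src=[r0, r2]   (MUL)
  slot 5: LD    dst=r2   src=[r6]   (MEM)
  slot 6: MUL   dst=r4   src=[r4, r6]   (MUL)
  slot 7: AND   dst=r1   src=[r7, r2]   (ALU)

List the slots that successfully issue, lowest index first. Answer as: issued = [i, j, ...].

[0] MEM needs rd=1 wr=1: ok; after: ALU=1 MUL=1 MEM=1 BR=1, R=5, W=3
[1] MEM needs rd=2 wr=0: ok; after: ALU=1 MUL=1 MEM=0 BR=1, R=3, W=3
[2] MUL needs rd=2 wr=1: WAW; after: ALU=1 MUL=1 MEM=0 BR=1, R=3, W=3
[3] MEM needs rd=1 wr=0: FU; after: ALU=1 MUL=1 MEM=0 BR=1, R=3, W=3
[4] MUL needs rd=2 wr=1: ok; after: ALU=1 MUL=0 MEM=0 BR=1, R=1, W=2
[5] MEM needs rd=1 wr=1: FU; after: ALU=1 MUL=0 MEM=0 BR=1, R=1, W=2
[6] MUL needs rd=2 wr=1: FU; after: ALU=1 MUL=0 MEM=0 BR=1, R=1, W=2
[7] ALU needs rd=2 wr=1: RD_PORT; after: ALU=1 MUL=0 MEM=0 BR=1, R=1, W=2

issued = [0, 1, 4]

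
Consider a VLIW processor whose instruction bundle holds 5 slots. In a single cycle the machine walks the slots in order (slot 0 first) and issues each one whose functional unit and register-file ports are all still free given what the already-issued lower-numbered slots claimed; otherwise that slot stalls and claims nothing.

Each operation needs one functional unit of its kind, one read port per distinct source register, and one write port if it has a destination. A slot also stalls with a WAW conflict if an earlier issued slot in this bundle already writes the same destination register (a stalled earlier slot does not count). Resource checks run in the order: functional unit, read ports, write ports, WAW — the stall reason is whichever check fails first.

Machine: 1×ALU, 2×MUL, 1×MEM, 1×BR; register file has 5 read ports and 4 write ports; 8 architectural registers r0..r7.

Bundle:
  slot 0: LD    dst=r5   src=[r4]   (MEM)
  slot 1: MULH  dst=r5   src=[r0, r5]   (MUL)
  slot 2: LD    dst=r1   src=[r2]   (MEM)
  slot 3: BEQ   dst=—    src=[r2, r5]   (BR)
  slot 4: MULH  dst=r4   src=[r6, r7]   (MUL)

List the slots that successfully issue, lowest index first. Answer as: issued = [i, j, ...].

issued = [0, 3, 4]

(0) want 1×MEM +1rd +1wr — yes → AL1|MU2|ME0|BR1|rd4|wr3
(1) want 1×MUL +2rd +1wr — WAW → AL1|MU2|ME0|BR1|rd4|wr3
(2) want 1×MEM +1rd +1wr — FU → AL1|MU2|ME0|BR1|rd4|wr3
(3) want 1×BR +2rd +0wr — yes → AL1|MU2|ME0|BR0|rd2|wr3
(4) want 1×MUL +2rd +1wr — yes → AL1|MU1|ME0|BR0|rd0|wr2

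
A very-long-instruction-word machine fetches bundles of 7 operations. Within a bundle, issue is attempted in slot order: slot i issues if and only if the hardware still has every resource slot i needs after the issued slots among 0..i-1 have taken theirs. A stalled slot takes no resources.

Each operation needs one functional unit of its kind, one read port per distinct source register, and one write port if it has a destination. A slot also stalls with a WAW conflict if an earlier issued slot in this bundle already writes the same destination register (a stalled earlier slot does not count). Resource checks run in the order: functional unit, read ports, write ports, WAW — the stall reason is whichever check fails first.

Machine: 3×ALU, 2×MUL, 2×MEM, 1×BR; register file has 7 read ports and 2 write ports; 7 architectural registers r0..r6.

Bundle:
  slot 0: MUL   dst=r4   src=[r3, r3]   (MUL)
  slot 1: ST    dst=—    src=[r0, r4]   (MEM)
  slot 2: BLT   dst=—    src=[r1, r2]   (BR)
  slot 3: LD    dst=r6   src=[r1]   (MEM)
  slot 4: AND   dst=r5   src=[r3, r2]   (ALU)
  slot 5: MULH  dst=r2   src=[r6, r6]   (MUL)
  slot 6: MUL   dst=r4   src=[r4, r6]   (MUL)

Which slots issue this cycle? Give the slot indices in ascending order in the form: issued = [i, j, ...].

issued = [0, 1, 2, 3]

slot 0 (MUL): ISSUE — free A3,Mu1,Ld2,B1 rp6 wp1
slot 1 (MEM): ISSUE — free A3,Mu1,Ld1,B1 rp4 wp1
slot 2 (BR): ISSUE — free A3,Mu1,Ld1,B0 rp2 wp1
slot 3 (MEM): ISSUE — free A3,Mu1,Ld0,B0 rp1 wp0
slot 4 (ALU): stall RD_PORT — free A3,Mu1,Ld0,B0 rp1 wp0
slot 5 (MUL): stall WR_PORT — free A3,Mu1,Ld0,B0 rp1 wp0
slot 6 (MUL): stall RD_PORT — free A3,Mu1,Ld0,B0 rp1 wp0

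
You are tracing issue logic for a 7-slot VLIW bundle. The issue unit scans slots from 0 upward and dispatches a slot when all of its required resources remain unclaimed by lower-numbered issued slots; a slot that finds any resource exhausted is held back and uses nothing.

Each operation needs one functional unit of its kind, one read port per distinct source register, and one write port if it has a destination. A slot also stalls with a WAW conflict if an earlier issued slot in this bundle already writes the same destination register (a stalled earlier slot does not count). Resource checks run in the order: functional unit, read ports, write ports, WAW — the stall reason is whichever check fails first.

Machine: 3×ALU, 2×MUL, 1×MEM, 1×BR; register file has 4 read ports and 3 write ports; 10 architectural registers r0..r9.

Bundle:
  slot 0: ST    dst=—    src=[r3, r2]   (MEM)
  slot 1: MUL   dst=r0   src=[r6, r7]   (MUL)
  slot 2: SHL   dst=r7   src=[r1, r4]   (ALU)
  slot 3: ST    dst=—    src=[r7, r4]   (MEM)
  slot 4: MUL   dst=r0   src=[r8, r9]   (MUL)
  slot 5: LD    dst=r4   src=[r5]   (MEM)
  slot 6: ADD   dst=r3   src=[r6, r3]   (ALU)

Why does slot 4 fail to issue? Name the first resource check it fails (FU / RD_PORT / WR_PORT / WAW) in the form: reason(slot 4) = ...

reason(slot 4) = RD_PORT

[0] MEM needs rd=2 wr=0: ok; after: ALU=3 MUL=2 MEM=0 BR=1, R=2, W=3
[1] MUL needs rd=2 wr=1: ok; after: ALU=3 MUL=1 MEM=0 BR=1, R=0, W=2
[2] ALU needs rd=2 wr=1: RD_PORT; after: ALU=3 MUL=1 MEM=0 BR=1, R=0, W=2
[3] MEM needs rd=2 wr=0: FU; after: ALU=3 MUL=1 MEM=0 BR=1, R=0, W=2
[4] MUL needs rd=2 wr=1: RD_PORT; after: ALU=3 MUL=1 MEM=0 BR=1, R=0, W=2
[5] MEM needs rd=1 wr=1: FU; after: ALU=3 MUL=1 MEM=0 BR=1, R=0, W=2
[6] ALU needs rd=2 wr=1: RD_PORT; after: ALU=3 MUL=1 MEM=0 BR=1, R=0, W=2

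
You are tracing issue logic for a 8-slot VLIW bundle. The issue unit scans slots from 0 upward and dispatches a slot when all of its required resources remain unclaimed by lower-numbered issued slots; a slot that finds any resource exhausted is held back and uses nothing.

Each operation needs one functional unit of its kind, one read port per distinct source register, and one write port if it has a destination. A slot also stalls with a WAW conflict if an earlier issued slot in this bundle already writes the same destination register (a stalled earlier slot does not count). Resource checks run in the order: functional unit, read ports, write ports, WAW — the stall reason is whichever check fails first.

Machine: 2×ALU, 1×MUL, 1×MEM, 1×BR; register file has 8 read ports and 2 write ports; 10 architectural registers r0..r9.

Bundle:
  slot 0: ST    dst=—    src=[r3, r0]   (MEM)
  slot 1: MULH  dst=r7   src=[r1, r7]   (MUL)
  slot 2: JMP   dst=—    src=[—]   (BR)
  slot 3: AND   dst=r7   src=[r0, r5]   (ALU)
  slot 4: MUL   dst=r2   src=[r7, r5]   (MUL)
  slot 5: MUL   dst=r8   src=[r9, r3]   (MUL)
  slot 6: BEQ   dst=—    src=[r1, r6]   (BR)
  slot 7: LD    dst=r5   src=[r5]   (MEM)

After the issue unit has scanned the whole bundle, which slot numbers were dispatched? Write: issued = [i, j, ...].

issued = [0, 1, 2]

slot 0 (MEM): ISSUE — free A2,Mu1,Ld0,B1 rp6 wp2
slot 1 (MUL): ISSUE — free A2,Mu0,Ld0,B1 rp4 wp1
slot 2 (BR): ISSUE — free A2,Mu0,Ld0,B0 rp4 wp1
slot 3 (ALU): stall WAW — free A2,Mu0,Ld0,B0 rp4 wp1
slot 4 (MUL): stall FU — free A2,Mu0,Ld0,B0 rp4 wp1
slot 5 (MUL): stall FU — free A2,Mu0,Ld0,B0 rp4 wp1
slot 6 (BR): stall FU — free A2,Mu0,Ld0,B0 rp4 wp1
slot 7 (MEM): stall FU — free A2,Mu0,Ld0,B0 rp4 wp1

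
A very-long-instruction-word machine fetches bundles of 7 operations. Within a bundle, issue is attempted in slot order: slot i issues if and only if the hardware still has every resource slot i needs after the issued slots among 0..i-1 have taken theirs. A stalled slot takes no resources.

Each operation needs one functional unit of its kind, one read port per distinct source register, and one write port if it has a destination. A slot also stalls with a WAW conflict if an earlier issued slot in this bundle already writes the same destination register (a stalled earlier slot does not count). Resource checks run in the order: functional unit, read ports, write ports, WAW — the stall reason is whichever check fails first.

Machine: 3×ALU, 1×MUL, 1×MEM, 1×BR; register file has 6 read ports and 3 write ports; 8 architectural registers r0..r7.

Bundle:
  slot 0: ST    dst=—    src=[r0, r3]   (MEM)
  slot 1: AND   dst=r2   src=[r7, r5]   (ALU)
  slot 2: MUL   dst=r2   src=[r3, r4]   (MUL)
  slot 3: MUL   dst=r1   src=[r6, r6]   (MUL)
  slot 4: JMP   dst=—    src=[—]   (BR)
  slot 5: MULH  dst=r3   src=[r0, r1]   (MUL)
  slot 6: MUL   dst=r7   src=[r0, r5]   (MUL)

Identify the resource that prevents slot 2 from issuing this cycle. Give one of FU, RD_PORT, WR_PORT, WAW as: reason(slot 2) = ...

  0. MEM ⇒ go  {3A/1Mu/0Ld/1B | 4r 3w}
  1. ALU→r2 ⇒ go  {2A/1Mu/0Ld/1B | 2r 2w}
  2. MUL→r2 ⇒ no(WAW)  {2A/1Mu/0Ld/1B | 2r 2w}
  3. MUL→r1 ⇒ go  {2A/0Mu/0Ld/1B | 1r 1w}
  4. BR ⇒ go  {2A/0Mu/0Ld/0B | 1r 1w}
  5. MUL→r3 ⇒ no(FU)  {2A/0Mu/0Ld/0B | 1r 1w}
  6. MUL→r7 ⇒ no(FU)  {2A/0Mu/0Ld/0B | 1r 1w}

reason(slot 2) = WAW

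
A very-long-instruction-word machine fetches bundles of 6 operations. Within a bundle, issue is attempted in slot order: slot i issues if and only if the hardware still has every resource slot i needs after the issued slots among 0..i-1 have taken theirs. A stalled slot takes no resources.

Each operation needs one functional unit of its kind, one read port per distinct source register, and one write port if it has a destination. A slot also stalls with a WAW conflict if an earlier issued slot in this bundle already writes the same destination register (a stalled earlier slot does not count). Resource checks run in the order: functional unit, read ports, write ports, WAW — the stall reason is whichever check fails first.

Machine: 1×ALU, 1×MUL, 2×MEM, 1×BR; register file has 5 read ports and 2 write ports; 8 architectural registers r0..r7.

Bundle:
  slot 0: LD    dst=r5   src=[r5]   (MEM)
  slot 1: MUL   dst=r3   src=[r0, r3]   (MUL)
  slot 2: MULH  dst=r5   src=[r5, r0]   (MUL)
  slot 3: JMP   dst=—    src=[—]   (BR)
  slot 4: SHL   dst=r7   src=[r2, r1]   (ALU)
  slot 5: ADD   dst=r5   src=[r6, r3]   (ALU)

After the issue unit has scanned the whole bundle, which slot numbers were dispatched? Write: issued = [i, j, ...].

slot 0 (MEM): ISSUE — free A1,Mu1,Ld1,B1 rp4 wp1
slot 1 (MUL): ISSUE — free A1,Mu0,Ld1,B1 rp2 wp0
slot 2 (MUL): stall FU — free A1,Mu0,Ld1,B1 rp2 wp0
slot 3 (BR): ISSUE — free A1,Mu0,Ld1,B0 rp2 wp0
slot 4 (ALU): stall WR_PORT — free A1,Mu0,Ld1,B0 rp2 wp0
slot 5 (ALU): stall WR_PORT — free A1,Mu0,Ld1,B0 rp2 wp0

issued = [0, 1, 3]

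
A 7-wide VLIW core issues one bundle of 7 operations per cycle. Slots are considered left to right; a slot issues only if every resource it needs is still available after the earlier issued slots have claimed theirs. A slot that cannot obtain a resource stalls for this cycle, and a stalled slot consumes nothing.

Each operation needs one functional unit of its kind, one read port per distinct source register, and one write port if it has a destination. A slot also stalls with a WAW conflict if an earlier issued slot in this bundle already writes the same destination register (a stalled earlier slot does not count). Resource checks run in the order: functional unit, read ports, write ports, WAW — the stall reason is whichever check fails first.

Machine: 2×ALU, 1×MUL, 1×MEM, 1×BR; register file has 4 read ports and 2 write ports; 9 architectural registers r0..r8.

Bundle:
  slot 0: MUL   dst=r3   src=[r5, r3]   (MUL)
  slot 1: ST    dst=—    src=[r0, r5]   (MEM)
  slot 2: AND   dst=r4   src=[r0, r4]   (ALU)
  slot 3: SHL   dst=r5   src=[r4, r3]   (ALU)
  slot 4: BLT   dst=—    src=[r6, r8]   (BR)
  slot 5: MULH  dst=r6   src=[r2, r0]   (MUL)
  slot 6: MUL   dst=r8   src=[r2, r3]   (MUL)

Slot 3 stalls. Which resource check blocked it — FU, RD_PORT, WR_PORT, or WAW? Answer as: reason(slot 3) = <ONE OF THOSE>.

[0] MUL needs rd=2 wr=1: ok; after: ALU=2 MUL=0 MEM=1 BR=1, R=2, W=1
[1] MEM needs rd=2 wr=0: ok; after: ALU=2 MUL=0 MEM=0 BR=1, R=0, W=1
[2] ALU needs rd=2 wr=1: RD_PORT; after: ALU=2 MUL=0 MEM=0 BR=1, R=0, W=1
[3] ALU needs rd=2 wr=1: RD_PORT; after: ALU=2 MUL=0 MEM=0 BR=1, R=0, W=1
[4] BR needs rd=2 wr=0: RD_PORT; after: ALU=2 MUL=0 MEM=0 BR=1, R=0, W=1
[5] MUL needs rd=2 wr=1: FU; after: ALU=2 MUL=0 MEM=0 BR=1, R=0, W=1
[6] MUL needs rd=2 wr=1: FU; after: ALU=2 MUL=0 MEM=0 BR=1, R=0, W=1

reason(slot 3) = RD_PORT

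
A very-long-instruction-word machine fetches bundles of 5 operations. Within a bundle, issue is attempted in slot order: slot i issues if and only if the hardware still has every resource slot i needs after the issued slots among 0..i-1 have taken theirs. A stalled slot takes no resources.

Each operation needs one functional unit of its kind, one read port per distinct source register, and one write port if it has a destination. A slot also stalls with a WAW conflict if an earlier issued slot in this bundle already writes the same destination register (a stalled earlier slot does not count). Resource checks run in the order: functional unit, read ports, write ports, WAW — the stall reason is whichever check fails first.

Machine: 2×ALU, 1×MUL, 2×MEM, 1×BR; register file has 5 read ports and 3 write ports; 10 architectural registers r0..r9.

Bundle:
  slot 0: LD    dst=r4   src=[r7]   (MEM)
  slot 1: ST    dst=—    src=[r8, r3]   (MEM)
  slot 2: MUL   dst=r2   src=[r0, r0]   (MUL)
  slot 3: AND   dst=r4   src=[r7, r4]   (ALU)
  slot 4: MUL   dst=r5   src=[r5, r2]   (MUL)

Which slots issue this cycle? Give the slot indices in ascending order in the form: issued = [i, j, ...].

  0. MEM→r4 ⇒ go  {2A/1Mu/1Ld/1B | 4r 2w}
  1. MEM ⇒ go  {2A/1Mu/0Ld/1B | 2r 2w}
  2. MUL→r2 ⇒ go  {2A/0Mu/0Ld/1B | 1r 1w}
  3. ALU→r4 ⇒ no(RD_PORT)  {2A/0Mu/0Ld/1B | 1r 1w}
  4. MUL→r5 ⇒ no(FU)  {2A/0Mu/0Ld/1B | 1r 1w}

issued = [0, 1, 2]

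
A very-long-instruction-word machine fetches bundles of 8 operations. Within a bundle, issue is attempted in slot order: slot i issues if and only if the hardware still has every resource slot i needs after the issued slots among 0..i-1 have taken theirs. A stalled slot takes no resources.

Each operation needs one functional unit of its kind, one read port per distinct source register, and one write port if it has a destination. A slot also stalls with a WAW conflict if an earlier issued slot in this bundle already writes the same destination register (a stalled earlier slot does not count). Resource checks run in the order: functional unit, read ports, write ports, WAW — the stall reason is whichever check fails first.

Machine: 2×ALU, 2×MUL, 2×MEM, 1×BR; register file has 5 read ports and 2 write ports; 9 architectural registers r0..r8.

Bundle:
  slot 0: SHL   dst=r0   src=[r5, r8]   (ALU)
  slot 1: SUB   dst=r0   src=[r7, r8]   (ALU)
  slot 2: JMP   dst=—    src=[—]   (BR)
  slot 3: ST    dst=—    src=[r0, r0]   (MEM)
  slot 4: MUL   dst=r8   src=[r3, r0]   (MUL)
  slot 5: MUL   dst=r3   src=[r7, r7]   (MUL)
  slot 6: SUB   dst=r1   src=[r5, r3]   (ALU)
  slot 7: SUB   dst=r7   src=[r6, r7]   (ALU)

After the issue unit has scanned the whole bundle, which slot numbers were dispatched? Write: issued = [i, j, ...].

issued = [0, 2, 3, 4]

slot 0 (ALU): ISSUE — free A1,Mu2,Ld2,B1 rp3 wp1
slot 1 (ALU): stall WAW — free A1,Mu2,Ld2,B1 rp3 wp1
slot 2 (BR): ISSUE — free A1,Mu2,Ld2,B0 rp3 wp1
slot 3 (MEM): ISSUE — free A1,Mu2,Ld1,B0 rp2 wp1
slot 4 (MUL): ISSUE — free A1,Mu1,Ld1,B0 rp0 wp0
slot 5 (MUL): stall RD_PORT — free A1,Mu1,Ld1,B0 rp0 wp0
slot 6 (ALU): stall RD_PORT — free A1,Mu1,Ld1,B0 rp0 wp0
slot 7 (ALU): stall RD_PORT — free A1,Mu1,Ld1,B0 rp0 wp0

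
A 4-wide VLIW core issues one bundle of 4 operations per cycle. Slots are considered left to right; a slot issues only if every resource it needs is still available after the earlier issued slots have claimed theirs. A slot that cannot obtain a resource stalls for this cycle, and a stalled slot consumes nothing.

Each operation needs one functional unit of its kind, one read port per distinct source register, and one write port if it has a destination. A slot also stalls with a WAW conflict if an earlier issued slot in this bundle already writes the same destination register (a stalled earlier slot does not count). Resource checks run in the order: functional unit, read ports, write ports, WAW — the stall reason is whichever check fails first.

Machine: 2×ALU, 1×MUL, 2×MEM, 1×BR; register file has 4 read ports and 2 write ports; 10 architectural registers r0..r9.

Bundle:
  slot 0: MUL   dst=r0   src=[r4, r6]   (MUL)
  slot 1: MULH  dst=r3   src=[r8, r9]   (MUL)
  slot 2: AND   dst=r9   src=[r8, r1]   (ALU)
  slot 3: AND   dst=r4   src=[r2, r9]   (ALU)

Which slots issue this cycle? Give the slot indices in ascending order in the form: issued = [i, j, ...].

issued = [0, 2]

  0. MUL→r0 ⇒ go  {2A/0Mu/2Ld/1B | 2r 1w}
  1. MUL→r3 ⇒ no(FU)  {2A/0Mu/2Ld/1B | 2r 1w}
  2. ALU→r9 ⇒ go  {1A/0Mu/2Ld/1B | 0r 0w}
  3. ALU→r4 ⇒ no(RD_PORT)  {1A/0Mu/2Ld/1B | 0r 0w}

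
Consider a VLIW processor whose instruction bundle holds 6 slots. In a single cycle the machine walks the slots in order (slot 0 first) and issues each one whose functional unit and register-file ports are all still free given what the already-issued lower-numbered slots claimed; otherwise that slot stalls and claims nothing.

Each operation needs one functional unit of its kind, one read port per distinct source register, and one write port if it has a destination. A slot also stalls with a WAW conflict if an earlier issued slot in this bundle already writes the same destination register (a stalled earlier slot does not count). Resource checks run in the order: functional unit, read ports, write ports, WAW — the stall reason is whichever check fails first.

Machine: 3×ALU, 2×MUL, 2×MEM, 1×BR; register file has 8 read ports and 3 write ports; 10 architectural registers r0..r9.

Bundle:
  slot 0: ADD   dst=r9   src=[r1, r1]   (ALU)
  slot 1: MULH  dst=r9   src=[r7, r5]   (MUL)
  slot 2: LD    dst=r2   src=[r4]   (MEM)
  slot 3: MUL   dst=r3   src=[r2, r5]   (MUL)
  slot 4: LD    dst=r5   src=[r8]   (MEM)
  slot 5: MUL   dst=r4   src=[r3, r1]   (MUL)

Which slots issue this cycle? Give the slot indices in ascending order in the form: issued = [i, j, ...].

issued = [0, 2, 3]

slot 0 (ALU): ISSUE — free A2,Mu2,Ld2,B1 rp7 wp2
slot 1 (MUL): stall WAW — free A2,Mu2,Ld2,B1 rp7 wp2
slot 2 (MEM): ISSUE — free A2,Mu2,Ld1,B1 rp6 wp1
slot 3 (MUL): ISSUE — free A2,Mu1,Ld1,B1 rp4 wp0
slot 4 (MEM): stall WR_PORT — free A2,Mu1,Ld1,B1 rp4 wp0
slot 5 (MUL): stall WR_PORT — free A2,Mu1,Ld1,B1 rp4 wp0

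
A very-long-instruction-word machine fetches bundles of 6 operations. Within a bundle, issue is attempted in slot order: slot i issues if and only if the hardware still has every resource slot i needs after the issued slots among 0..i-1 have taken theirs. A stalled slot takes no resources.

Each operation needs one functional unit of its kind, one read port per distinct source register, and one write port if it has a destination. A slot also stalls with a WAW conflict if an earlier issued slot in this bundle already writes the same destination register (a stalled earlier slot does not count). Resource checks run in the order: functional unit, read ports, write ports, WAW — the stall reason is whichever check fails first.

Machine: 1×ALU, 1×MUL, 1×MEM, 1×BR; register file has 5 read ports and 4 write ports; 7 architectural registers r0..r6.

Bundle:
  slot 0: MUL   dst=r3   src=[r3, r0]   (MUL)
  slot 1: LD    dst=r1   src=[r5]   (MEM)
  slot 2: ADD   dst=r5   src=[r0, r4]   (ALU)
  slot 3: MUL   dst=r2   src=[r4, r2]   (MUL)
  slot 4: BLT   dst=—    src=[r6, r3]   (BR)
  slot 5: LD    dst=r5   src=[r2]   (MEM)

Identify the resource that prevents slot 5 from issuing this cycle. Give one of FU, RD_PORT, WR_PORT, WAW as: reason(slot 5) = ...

reason(slot 5) = FU

[0] MUL needs rd=2 wr=1: ok; after: ALU=1 MUL=0 MEM=1 BR=1, R=3, W=3
[1] MEM needs rd=1 wr=1: ok; after: ALU=1 MUL=0 MEM=0 BR=1, R=2, W=2
[2] ALU needs rd=2 wr=1: ok; after: ALU=0 MUL=0 MEM=0 BR=1, R=0, W=1
[3] MUL needs rd=2 wr=1: FU; after: ALU=0 MUL=0 MEM=0 BR=1, R=0, W=1
[4] BR needs rd=2 wr=0: RD_PORT; after: ALU=0 MUL=0 MEM=0 BR=1, R=0, W=1
[5] MEM needs rd=1 wr=1: FU; after: ALU=0 MUL=0 MEM=0 BR=1, R=0, W=1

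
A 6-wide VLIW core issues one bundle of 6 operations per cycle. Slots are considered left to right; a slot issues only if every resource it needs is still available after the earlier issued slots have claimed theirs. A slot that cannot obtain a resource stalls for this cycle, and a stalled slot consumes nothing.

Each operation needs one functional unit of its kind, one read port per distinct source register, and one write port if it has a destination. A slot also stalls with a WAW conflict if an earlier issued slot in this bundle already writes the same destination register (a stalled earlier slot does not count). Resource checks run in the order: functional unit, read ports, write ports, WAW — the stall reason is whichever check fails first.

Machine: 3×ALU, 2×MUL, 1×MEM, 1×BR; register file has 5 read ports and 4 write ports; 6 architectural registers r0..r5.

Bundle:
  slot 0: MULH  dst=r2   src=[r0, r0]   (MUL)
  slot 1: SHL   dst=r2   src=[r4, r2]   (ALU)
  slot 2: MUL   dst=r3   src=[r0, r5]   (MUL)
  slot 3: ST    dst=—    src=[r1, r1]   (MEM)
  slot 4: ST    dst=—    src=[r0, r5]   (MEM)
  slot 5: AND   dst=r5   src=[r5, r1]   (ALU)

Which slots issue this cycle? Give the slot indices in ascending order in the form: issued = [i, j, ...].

slot 0 (MUL): ISSUE — free A3,Mu1,Ld1,B1 rp4 wp3
slot 1 (ALU): stall WAW — free A3,Mu1,Ld1,B1 rp4 wp3
slot 2 (MUL): ISSUE — free A3,Mu0,Ld1,B1 rp2 wp2
slot 3 (MEM): ISSUE — free A3,Mu0,Ld0,B1 rp1 wp2
slot 4 (MEM): stall FU — free A3,Mu0,Ld0,B1 rp1 wp2
slot 5 (ALU): stall RD_PORT — free A3,Mu0,Ld0,B1 rp1 wp2

issued = [0, 2, 3]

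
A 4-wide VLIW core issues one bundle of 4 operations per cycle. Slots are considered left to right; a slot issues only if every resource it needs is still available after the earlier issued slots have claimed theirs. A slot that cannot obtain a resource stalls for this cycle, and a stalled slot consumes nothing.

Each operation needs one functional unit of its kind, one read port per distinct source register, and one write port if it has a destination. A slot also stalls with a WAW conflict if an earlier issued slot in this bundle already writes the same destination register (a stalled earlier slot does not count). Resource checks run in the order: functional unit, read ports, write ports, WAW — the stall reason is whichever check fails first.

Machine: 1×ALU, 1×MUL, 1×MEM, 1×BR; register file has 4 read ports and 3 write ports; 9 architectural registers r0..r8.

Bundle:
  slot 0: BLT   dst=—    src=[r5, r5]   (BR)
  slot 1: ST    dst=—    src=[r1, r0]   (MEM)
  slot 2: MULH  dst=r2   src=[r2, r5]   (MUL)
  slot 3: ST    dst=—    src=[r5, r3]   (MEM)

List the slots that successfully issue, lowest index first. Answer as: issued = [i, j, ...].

#0 BR src=r5,r5 dispatched  <A:1 Mu:1 Ld:1 B:0 rd:3 wr:3>
#1 MEM src=r1,r0 dispatched  <A:1 Mu:1 Ld:0 B:0 rd:1 wr:3>
#2 MUL src=r2,r5 held:RD_PORT  <A:1 Mu:1 Ld:0 B:0 rd:1 wr:3>
#3 MEM src=r5,r3 held:FU  <A:1 Mu:1 Ld:0 B:0 rd:1 wr:3>

issued = [0, 1]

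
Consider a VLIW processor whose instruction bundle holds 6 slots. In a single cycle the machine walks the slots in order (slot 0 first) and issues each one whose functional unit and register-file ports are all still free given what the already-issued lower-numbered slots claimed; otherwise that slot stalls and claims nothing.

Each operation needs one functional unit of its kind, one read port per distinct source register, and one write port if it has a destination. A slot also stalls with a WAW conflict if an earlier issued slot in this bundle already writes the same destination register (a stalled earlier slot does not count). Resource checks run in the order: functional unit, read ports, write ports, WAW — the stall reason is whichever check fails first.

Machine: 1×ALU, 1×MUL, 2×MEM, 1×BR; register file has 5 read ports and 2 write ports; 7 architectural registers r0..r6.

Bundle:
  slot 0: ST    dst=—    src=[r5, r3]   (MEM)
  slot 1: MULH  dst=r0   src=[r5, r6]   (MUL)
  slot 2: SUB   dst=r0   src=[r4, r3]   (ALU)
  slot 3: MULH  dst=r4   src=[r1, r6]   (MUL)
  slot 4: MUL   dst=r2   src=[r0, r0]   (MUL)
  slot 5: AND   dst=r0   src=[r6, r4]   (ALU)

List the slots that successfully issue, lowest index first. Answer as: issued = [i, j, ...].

(0) want 1×MEM +2rd +0wr — yes → AL1|MU1|ME1|BR1|rd3|wr2
(1) want 1×MUL +2rd +1wr — yes → AL1|MU0|ME1|BR1|rd1|wr1
(2) want 1×ALU +2rd +1wr — RD_PORT → AL1|MU0|ME1|BR1|rd1|wr1
(3) want 1×MUL +2rd +1wr — FU → AL1|MU0|ME1|BR1|rd1|wr1
(4) want 1×MUL +1rd +1wr — FU → AL1|MU0|ME1|BR1|rd1|wr1
(5) want 1×ALU +2rd +1wr — RD_PORT → AL1|MU0|ME1|BR1|rd1|wr1

issued = [0, 1]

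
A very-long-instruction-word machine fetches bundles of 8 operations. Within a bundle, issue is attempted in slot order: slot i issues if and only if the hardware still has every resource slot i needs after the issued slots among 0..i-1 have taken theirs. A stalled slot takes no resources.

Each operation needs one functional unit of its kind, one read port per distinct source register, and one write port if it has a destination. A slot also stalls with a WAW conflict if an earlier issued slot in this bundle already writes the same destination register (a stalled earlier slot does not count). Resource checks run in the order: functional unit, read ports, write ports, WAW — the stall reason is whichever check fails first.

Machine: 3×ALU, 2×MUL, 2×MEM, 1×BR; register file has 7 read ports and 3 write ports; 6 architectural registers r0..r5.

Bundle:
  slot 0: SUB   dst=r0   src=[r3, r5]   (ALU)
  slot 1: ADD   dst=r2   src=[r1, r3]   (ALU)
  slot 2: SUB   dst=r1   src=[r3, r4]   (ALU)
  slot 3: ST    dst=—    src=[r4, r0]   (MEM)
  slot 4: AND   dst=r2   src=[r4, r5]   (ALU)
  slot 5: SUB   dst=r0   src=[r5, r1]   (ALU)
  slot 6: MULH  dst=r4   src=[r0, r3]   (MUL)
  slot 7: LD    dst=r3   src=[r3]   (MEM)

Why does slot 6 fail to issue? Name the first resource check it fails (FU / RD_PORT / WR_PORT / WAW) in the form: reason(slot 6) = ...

reason(slot 6) = RD_PORT

(0) want 1×ALU +2rd +1wr — yes → AL2|MU2|ME2|BR1|rd5|wr2
(1) want 1×ALU +2rd +1wr — yes → AL1|MU2|ME2|BR1|rd3|wr1
(2) want 1×ALU +2rd +1wr — yes → AL0|MU2|ME2|BR1|rd1|wr0
(3) want 1×MEM +2rd +0wr — RD_PORT → AL0|MU2|ME2|BR1|rd1|wr0
(4) want 1×ALU +2rd +1wr — FU → AL0|MU2|ME2|BR1|rd1|wr0
(5) want 1×ALU +2rd +1wr — FU → AL0|MU2|ME2|BR1|rd1|wr0
(6) want 1×MUL +2rd +1wr — RD_PORT → AL0|MU2|ME2|BR1|rd1|wr0
(7) want 1×MEM +1rd +1wr — WR_PORT → AL0|MU2|ME2|BR1|rd1|wr0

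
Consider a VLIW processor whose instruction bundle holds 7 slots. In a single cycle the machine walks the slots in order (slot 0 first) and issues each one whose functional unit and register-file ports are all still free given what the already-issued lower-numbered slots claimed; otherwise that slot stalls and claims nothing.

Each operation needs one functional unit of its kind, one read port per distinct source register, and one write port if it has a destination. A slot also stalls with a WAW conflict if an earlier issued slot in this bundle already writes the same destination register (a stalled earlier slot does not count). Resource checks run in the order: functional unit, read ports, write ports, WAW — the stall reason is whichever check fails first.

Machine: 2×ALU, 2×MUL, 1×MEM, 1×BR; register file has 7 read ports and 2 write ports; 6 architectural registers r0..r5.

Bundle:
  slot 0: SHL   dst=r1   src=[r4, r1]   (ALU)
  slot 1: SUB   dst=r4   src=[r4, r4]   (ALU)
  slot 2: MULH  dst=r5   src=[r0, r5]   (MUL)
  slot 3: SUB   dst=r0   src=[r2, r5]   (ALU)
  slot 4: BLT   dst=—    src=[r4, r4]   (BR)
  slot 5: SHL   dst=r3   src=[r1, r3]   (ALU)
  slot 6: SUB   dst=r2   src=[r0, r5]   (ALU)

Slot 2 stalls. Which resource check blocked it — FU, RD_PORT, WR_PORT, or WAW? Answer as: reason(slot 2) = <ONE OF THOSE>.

reason(slot 2) = WR_PORT

(0) want 1×ALU +2rd +1wr — yes → AL1|MU2|ME1|BR1|rd5|wr1
(1) want 1×ALU +1rd +1wr — yes → AL0|MU2|ME1|BR1|rd4|wr0
(2) want 1×MUL +2rd +1wr — WR_PORT → AL0|MU2|ME1|BR1|rd4|wr0
(3) want 1×ALU +2rd +1wr — FU → AL0|MU2|ME1|BR1|rd4|wr0
(4) want 1×BR +1rd +0wr — yes → AL0|MU2|ME1|BR0|rd3|wr0
(5) want 1×ALU +2rd +1wr — FU → AL0|MU2|ME1|BR0|rd3|wr0
(6) want 1×ALU +2rd +1wr — FU → AL0|MU2|ME1|BR0|rd3|wr0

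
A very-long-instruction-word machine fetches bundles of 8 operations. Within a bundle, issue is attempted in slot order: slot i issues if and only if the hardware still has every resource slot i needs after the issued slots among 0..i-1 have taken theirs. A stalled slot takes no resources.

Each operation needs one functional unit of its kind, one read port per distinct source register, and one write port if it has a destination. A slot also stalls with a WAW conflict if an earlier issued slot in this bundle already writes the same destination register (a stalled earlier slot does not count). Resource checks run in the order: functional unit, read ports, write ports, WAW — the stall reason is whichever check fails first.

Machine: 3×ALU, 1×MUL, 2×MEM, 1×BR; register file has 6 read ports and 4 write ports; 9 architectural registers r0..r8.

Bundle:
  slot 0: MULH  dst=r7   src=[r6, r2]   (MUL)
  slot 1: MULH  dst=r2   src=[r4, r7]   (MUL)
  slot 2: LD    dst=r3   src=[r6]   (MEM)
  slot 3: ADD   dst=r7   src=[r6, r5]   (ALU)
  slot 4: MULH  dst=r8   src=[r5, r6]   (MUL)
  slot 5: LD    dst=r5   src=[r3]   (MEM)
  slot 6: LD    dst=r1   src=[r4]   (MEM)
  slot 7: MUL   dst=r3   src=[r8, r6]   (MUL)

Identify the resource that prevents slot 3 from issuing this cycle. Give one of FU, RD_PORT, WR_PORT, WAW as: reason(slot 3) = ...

reason(slot 3) = WAW

slot 0 (MUL): ISSUE — free A3,Mu0,Ld2,B1 rp4 wp3
slot 1 (MUL): stall FU — free A3,Mu0,Ld2,B1 rp4 wp3
slot 2 (MEM): ISSUE — free A3,Mu0,Ld1,B1 rp3 wp2
slot 3 (ALU): stall WAW — free A3,Mu0,Ld1,B1 rp3 wp2
slot 4 (MUL): stall FU — free A3,Mu0,Ld1,B1 rp3 wp2
slot 5 (MEM): ISSUE — free A3,Mu0,Ld0,B1 rp2 wp1
slot 6 (MEM): stall FU — free A3,Mu0,Ld0,B1 rp2 wp1
slot 7 (MUL): stall FU — free A3,Mu0,Ld0,B1 rp2 wp1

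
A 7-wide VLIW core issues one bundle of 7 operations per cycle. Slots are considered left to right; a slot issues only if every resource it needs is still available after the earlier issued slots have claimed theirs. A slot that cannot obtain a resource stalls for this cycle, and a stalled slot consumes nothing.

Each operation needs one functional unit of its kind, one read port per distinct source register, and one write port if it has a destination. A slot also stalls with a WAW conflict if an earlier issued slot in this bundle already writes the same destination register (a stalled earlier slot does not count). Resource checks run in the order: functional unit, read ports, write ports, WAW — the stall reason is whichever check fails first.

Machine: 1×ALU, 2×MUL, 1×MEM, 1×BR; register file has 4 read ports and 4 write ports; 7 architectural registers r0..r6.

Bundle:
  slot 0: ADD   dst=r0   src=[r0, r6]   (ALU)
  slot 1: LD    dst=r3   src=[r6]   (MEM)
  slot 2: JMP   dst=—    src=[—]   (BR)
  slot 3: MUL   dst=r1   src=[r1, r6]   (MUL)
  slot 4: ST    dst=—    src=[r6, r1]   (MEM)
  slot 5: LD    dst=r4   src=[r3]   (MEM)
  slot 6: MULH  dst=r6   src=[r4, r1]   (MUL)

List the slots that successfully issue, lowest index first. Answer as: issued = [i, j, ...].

#0 ALU src=r0,r6 dispatched  <A:0 Mu:2 Ld:1 B:1 rd:2 wr:3>
#1 MEM src=r6 dispatched  <A:0 Mu:2 Ld:0 B:1 rd:1 wr:2>
#2 BR src=- dispatched  <A:0 Mu:2 Ld:0 B:0 rd:1 wr:2>
#3 MUL src=r1,r6 held:RD_PORT  <A:0 Mu:2 Ld:0 B:0 rd:1 wr:2>
#4 MEM src=r6,r1 held:FU  <A:0 Mu:2 Ld:0 B:0 rd:1 wr:2>
#5 MEM src=r3 held:FU  <A:0 Mu:2 Ld:0 B:0 rd:1 wr:2>
#6 MUL src=r4,r1 held:RD_PORT  <A:0 Mu:2 Ld:0 B:0 rd:1 wr:2>

issued = [0, 1, 2]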